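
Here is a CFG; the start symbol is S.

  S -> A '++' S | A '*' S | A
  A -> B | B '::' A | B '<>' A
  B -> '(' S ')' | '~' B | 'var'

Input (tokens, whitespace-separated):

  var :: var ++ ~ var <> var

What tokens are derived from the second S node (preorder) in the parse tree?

~ var <> var

[S [A [B var] :: [A [B var]]] ++ [S [A [B ~ [B var]] <> [A [B var]]]]]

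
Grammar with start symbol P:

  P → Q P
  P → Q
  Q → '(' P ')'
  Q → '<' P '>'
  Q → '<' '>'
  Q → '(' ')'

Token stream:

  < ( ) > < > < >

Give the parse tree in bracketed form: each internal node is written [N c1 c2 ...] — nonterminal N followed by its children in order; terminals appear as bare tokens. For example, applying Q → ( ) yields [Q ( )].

P
Q P
< P > P
< Q > P
< ( ) > P
< ( ) > Q P
< ( ) > < > P
< ( ) > < > Q
< ( ) > < > < >

[P [Q < [P [Q ( )]] >] [P [Q < >] [P [Q < >]]]]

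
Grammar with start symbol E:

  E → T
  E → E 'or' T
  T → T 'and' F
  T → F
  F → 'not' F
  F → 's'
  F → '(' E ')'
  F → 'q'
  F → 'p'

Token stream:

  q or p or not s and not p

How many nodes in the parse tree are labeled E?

[E [E [E [T [F q]]] or [T [F p]]] or [T [T [F not [F s]]] and [F not [F p]]]]

3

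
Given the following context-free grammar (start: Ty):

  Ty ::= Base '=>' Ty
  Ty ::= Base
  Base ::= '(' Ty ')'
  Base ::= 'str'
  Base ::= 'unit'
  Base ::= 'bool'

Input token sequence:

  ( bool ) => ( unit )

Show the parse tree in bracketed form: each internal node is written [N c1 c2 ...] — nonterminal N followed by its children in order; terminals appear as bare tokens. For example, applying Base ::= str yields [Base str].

[Ty [Base ( [Ty [Base bool]] )] => [Ty [Base ( [Ty [Base unit]] )]]]

Ty
Base => Ty
( Ty ) => Ty
( Base ) => Ty
( bool ) => Ty
( bool ) => Base
( bool ) => ( Ty )
( bool ) => ( Base )
( bool ) => ( unit )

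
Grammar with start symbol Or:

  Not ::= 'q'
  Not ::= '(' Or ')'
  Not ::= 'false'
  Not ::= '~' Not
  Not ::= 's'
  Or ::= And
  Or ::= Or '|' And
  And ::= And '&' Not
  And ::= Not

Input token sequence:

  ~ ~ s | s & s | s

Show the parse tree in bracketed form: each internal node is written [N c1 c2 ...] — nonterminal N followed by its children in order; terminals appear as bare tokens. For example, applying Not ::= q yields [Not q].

[Or [Or [Or [And [Not ~ [Not ~ [Not s]]]]] | [And [And [Not s]] & [Not s]]] | [And [Not s]]]

Or
Or | And
Or | And | And
And | And | And
Not | And | And
~ Not | And | And
~ ~ Not | And | And
~ ~ s | And | And
~ ~ s | And & Not | And
~ ~ s | Not & Not | And
~ ~ s | s & Not | And
~ ~ s | s & s | And
~ ~ s | s & s | Not
~ ~ s | s & s | s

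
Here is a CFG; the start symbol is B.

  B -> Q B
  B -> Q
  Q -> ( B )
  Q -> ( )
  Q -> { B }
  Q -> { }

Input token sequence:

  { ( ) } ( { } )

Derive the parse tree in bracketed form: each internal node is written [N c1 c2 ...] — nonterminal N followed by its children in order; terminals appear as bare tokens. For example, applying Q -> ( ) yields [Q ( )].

B
Q B
{ B } B
{ Q } B
{ ( ) } B
{ ( ) } Q
{ ( ) } ( B )
{ ( ) } ( Q )
{ ( ) } ( { } )

[B [Q { [B [Q ( )]] }] [B [Q ( [B [Q { }]] )]]]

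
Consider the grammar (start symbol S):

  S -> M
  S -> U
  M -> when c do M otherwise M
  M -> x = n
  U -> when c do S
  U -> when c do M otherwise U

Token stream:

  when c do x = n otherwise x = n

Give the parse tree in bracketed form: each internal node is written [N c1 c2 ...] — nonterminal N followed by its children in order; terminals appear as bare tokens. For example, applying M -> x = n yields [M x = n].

S
M
when c do M otherwise M
when c do x = n otherwise M
when c do x = n otherwise x = n

[S [M when c do [M x = n] otherwise [M x = n]]]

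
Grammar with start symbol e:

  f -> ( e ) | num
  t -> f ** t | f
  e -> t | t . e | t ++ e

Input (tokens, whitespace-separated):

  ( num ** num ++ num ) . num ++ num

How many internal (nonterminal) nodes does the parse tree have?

17

[e [t [f ( [e [t [f num] ** [t [f num]]] ++ [e [t [f num]]]] )]] . [e [t [f num]] ++ [e [t [f num]]]]]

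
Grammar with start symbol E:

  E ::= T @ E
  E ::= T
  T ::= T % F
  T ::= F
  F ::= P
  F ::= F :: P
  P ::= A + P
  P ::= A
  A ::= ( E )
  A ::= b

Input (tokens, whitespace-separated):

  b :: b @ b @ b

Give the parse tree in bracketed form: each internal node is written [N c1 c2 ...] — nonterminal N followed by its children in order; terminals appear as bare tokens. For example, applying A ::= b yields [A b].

[E [T [F [F [P [A b]]] :: [P [A b]]]] @ [E [T [F [P [A b]]]] @ [E [T [F [P [A b]]]]]]]

E
T @ E
F @ E
F :: P @ E
P :: P @ E
A :: P @ E
b :: P @ E
b :: A @ E
b :: b @ E
b :: b @ T @ E
b :: b @ F @ E
b :: b @ P @ E
b :: b @ A @ E
b :: b @ b @ E
b :: b @ b @ T
b :: b @ b @ F
b :: b @ b @ P
b :: b @ b @ A
b :: b @ b @ b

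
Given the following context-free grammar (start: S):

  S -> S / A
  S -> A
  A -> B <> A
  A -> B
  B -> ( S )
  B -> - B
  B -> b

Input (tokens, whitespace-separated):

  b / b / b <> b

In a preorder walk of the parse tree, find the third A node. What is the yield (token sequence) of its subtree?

b <> b

[S [S [S [A [B b]]] / [A [B b]]] / [A [B b] <> [A [B b]]]]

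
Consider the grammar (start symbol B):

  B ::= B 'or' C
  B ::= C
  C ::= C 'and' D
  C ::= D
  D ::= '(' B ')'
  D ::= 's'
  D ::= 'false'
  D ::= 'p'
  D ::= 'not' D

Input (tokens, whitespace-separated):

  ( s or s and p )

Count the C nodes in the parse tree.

4

[B [C [D ( [B [B [C [D s]]] or [C [C [D s]] and [D p]]] )]]]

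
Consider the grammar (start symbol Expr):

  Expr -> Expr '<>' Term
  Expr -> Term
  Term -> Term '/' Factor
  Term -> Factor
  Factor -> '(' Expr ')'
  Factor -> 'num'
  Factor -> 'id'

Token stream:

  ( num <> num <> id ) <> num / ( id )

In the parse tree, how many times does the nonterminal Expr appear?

[Expr [Expr [Term [Factor ( [Expr [Expr [Expr [Term [Factor num]]] <> [Term [Factor num]]] <> [Term [Factor id]]] )]]] <> [Term [Term [Factor num]] / [Factor ( [Expr [Term [Factor id]]] )]]]

6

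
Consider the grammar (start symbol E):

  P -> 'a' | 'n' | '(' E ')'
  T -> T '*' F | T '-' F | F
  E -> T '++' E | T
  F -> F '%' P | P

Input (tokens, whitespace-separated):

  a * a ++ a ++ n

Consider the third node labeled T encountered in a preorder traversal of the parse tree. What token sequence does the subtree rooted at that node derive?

[E [T [T [F [P a]]] * [F [P a]]] ++ [E [T [F [P a]]] ++ [E [T [F [P n]]]]]]

a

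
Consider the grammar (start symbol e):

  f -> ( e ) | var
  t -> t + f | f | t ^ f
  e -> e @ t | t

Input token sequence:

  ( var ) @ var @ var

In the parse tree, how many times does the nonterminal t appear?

4

[e [e [e [t [f ( [e [t [f var]]] )]]] @ [t [f var]]] @ [t [f var]]]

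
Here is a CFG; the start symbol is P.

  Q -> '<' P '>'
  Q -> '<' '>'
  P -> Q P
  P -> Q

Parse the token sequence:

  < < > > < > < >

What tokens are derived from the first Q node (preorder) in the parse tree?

< < > >

[P [Q < [P [Q < >]] >] [P [Q < >] [P [Q < >]]]]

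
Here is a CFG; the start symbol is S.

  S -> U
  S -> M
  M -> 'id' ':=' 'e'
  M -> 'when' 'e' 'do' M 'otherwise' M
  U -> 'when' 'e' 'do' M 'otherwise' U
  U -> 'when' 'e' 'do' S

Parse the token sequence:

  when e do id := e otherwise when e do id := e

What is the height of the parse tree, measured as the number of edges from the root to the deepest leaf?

[S [U when e do [M id := e] otherwise [U when e do [S [M id := e]]]]]

5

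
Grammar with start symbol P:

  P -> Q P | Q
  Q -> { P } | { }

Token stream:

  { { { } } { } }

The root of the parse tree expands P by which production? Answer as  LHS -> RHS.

P -> Q

[P [Q { [P [Q { [P [Q { }]] }] [P [Q { }]]] }]]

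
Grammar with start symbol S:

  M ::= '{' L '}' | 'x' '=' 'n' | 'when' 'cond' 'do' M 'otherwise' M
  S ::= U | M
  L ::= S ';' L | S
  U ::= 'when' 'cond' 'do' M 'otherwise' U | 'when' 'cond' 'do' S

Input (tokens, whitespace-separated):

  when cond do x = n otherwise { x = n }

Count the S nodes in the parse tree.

[S [M when cond do [M x = n] otherwise [M { [L [S [M x = n]]] }]]]

2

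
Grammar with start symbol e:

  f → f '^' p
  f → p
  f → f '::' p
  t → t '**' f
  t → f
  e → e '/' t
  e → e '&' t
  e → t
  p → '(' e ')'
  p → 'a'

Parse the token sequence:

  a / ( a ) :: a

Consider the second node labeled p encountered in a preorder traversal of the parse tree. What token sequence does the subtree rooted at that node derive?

( a )

[e [e [t [f [p a]]]] / [t [f [f [p ( [e [t [f [p a]]]] )]] :: [p a]]]]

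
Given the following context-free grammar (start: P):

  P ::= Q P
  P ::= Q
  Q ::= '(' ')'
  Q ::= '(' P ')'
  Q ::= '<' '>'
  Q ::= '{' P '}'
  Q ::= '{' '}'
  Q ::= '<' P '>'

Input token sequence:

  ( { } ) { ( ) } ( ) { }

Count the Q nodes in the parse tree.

[P [Q ( [P [Q { }]] )] [P [Q { [P [Q ( )]] }] [P [Q ( )] [P [Q { }]]]]]

6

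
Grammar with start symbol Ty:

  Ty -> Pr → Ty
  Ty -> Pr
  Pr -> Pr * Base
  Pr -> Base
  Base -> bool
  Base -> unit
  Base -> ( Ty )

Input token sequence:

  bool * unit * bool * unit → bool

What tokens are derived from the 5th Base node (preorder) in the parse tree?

bool

[Ty [Pr [Pr [Pr [Pr [Base bool]] * [Base unit]] * [Base bool]] * [Base unit]] → [Ty [Pr [Base bool]]]]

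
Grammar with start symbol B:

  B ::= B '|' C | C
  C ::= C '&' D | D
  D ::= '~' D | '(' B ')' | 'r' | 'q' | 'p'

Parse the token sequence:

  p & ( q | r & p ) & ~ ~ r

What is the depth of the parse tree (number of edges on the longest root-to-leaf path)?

[B [C [C [C [D p]] & [D ( [B [B [C [D q]]] | [C [C [D r]] & [D p]]] )]] & [D ~ [D ~ [D r]]]]]

8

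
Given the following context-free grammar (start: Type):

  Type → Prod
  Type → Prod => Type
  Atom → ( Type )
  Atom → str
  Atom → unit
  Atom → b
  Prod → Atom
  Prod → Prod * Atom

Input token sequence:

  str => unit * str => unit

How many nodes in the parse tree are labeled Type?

3

[Type [Prod [Atom str]] => [Type [Prod [Prod [Atom unit]] * [Atom str]] => [Type [Prod [Atom unit]]]]]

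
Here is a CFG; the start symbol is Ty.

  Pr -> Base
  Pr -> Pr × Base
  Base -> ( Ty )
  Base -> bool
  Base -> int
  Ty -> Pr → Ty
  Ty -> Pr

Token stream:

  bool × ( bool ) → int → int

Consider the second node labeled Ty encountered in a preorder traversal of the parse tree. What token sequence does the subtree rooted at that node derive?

[Ty [Pr [Pr [Base bool]] × [Base ( [Ty [Pr [Base bool]]] )]] → [Ty [Pr [Base int]] → [Ty [Pr [Base int]]]]]

bool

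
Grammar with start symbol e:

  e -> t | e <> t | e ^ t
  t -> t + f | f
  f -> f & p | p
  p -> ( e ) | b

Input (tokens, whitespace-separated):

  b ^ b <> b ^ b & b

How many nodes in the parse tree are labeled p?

5

[e [e [e [e [t [f [p b]]]] ^ [t [f [p b]]]] <> [t [f [p b]]]] ^ [t [f [f [p b]] & [p b]]]]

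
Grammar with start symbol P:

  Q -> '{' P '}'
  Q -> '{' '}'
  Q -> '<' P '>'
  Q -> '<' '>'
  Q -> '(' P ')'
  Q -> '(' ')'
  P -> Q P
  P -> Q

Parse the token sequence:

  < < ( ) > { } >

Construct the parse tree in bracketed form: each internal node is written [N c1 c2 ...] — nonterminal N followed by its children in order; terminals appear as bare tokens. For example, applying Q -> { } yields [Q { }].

P
Q
< P >
< Q P >
< < P > P >
< < Q > P >
< < ( ) > P >
< < ( ) > Q >
< < ( ) > { } >

[P [Q < [P [Q < [P [Q ( )]] >] [P [Q { }]]] >]]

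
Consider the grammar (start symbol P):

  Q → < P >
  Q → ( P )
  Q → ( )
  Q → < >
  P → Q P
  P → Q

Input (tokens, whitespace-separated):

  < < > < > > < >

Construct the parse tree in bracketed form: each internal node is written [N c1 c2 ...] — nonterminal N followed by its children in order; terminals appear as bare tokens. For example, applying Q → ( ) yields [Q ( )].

[P [Q < [P [Q < >] [P [Q < >]]] >] [P [Q < >]]]

P
Q P
< P > P
< Q P > P
< < > P > P
< < > Q > P
< < > < > > P
< < > < > > Q
< < > < > > < >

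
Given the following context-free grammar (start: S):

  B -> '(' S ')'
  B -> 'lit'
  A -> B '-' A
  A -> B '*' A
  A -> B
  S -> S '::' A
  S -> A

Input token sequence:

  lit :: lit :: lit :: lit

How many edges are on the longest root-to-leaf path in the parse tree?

[S [S [S [S [A [B lit]]] :: [A [B lit]]] :: [A [B lit]]] :: [A [B lit]]]

6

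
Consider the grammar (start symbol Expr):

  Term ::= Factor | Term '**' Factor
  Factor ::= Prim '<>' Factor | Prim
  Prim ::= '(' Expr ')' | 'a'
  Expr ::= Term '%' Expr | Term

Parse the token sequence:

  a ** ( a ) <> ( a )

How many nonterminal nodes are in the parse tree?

[Expr [Term [Term [Factor [Prim a]]] ** [Factor [Prim ( [Expr [Term [Factor [Prim a]]]] )] <> [Factor [Prim ( [Expr [Term [Factor [Prim a]]]] )]]]]]

17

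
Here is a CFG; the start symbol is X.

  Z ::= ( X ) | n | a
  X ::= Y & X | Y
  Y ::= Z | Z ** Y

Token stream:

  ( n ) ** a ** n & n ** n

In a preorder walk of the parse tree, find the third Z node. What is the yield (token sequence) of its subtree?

[X [Y [Z ( [X [Y [Z n]]] )] ** [Y [Z a] ** [Y [Z n]]]] & [X [Y [Z n] ** [Y [Z n]]]]]

a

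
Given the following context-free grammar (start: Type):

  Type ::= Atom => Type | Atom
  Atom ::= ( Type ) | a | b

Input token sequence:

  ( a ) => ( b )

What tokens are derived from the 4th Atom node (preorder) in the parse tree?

b

[Type [Atom ( [Type [Atom a]] )] => [Type [Atom ( [Type [Atom b]] )]]]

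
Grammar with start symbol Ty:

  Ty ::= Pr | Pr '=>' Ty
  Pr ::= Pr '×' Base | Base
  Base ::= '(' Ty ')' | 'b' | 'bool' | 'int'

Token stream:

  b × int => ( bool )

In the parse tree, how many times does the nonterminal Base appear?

4

[Ty [Pr [Pr [Base b]] × [Base int]] => [Ty [Pr [Base ( [Ty [Pr [Base bool]]] )]]]]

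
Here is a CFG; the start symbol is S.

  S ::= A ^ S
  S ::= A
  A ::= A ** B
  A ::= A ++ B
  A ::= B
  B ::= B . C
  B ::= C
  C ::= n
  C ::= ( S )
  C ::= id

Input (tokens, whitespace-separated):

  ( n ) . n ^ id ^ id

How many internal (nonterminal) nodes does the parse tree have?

[S [A [B [B [C ( [S [A [B [C n]]]] )]] . [C n]]] ^ [S [A [B [C id]]] ^ [S [A [B [C id]]]]]]

18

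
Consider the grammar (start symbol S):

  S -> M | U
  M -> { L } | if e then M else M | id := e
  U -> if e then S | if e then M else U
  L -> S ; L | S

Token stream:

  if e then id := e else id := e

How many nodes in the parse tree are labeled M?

[S [M if e then [M id := e] else [M id := e]]]

3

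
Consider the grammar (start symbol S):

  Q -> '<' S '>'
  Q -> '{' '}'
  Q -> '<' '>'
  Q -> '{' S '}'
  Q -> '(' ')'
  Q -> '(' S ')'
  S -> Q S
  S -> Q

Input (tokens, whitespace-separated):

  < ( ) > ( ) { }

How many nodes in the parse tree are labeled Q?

[S [Q < [S [Q ( )]] >] [S [Q ( )] [S [Q { }]]]]

4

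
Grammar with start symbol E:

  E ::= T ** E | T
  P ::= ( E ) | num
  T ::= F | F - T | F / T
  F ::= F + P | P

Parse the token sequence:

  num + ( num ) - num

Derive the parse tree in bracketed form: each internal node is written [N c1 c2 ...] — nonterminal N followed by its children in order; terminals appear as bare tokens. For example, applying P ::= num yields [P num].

[E [T [F [F [P num]] + [P ( [E [T [F [P num]]]] )]] - [T [F [P num]]]]]

E
T
F - T
F + P - T
P + P - T
num + P - T
num + ( E ) - T
num + ( T ) - T
num + ( F ) - T
num + ( P ) - T
num + ( num ) - T
num + ( num ) - F
num + ( num ) - P
num + ( num ) - num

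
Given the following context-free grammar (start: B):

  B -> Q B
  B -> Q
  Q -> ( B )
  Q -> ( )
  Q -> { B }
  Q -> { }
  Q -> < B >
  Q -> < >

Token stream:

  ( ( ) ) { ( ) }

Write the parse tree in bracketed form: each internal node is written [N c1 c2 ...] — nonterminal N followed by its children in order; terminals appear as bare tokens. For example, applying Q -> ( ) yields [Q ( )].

[B [Q ( [B [Q ( )]] )] [B [Q { [B [Q ( )]] }]]]

B
Q B
( B ) B
( Q ) B
( ( ) ) B
( ( ) ) Q
( ( ) ) { B }
( ( ) ) { Q }
( ( ) ) { ( ) }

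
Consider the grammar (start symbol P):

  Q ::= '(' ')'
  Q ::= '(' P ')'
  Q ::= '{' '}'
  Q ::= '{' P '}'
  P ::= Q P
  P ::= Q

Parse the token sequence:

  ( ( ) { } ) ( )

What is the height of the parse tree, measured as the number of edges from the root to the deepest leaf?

[P [Q ( [P [Q ( )] [P [Q { }]]] )] [P [Q ( )]]]

5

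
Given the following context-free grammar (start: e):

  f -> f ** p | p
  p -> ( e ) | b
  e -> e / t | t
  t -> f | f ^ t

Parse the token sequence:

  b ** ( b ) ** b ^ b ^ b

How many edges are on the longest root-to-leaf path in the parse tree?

[e [t [f [f [f [p b]] ** [p ( [e [t [f [p b]]]] )]] ** [p b]] ^ [t [f [p b]] ^ [t [f [p b]]]]]]

9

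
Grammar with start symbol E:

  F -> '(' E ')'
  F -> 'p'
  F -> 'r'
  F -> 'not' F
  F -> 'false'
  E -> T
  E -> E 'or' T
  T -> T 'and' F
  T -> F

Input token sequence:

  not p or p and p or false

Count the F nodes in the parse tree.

5

[E [E [E [T [F not [F p]]]] or [T [T [F p]] and [F p]]] or [T [F false]]]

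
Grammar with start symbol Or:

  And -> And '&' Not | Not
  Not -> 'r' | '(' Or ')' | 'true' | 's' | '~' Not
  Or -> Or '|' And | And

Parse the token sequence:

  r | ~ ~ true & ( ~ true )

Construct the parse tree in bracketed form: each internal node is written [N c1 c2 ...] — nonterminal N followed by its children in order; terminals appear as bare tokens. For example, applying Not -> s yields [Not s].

[Or [Or [And [Not r]]] | [And [And [Not ~ [Not ~ [Not true]]]] & [Not ( [Or [And [Not ~ [Not true]]]] )]]]

Or
Or | And
And | And
Not | And
r | And
r | And & Not
r | Not & Not
r | ~ Not & Not
r | ~ ~ Not & Not
r | ~ ~ true & Not
r | ~ ~ true & ( Or )
r | ~ ~ true & ( And )
r | ~ ~ true & ( Not )
r | ~ ~ true & ( ~ Not )
r | ~ ~ true & ( ~ true )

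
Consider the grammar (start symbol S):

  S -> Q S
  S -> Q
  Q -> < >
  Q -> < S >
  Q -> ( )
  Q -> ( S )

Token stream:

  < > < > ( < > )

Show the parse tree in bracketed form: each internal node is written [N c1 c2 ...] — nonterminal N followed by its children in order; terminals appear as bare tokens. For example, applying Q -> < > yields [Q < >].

S
Q S
< > S
< > Q S
< > < > S
< > < > Q
< > < > ( S )
< > < > ( Q )
< > < > ( < > )

[S [Q < >] [S [Q < >] [S [Q ( [S [Q < >]] )]]]]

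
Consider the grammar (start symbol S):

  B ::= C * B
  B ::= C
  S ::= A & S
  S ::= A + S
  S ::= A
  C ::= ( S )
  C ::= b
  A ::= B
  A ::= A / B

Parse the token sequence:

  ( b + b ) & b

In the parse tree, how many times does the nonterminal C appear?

[S [A [B [C ( [S [A [B [C b]]] + [S [A [B [C b]]]]] )]]] & [S [A [B [C b]]]]]

4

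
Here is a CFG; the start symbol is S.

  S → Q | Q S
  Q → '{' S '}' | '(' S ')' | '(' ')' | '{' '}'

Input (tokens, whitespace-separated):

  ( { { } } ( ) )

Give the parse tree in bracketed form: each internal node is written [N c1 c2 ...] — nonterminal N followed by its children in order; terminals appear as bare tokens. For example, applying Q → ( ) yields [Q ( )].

S
Q
( S )
( Q S )
( { S } S )
( { Q } S )
( { { } } S )
( { { } } Q )
( { { } } ( ) )

[S [Q ( [S [Q { [S [Q { }]] }] [S [Q ( )]]] )]]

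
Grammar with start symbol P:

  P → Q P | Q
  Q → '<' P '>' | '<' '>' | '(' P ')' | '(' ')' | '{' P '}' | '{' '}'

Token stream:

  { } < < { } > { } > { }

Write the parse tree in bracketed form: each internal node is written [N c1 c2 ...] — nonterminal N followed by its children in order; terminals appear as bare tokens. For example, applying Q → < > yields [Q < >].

[P [Q { }] [P [Q < [P [Q < [P [Q { }]] >] [P [Q { }]]] >] [P [Q { }]]]]

P
Q P
{ } P
{ } Q P
{ } < P > P
{ } < Q P > P
{ } < < P > P > P
{ } < < Q > P > P
{ } < < { } > P > P
{ } < < { } > Q > P
{ } < < { } > { } > P
{ } < < { } > { } > Q
{ } < < { } > { } > { }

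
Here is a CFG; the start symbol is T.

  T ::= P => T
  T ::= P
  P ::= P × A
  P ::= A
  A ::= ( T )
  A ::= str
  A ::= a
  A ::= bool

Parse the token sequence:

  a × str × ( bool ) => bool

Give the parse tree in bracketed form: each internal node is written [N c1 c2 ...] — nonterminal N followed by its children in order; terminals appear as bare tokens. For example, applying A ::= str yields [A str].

[T [P [P [P [A a]] × [A str]] × [A ( [T [P [A bool]]] )]] => [T [P [A bool]]]]

T
P => T
P × A => T
P × A × A => T
A × A × A => T
a × A × A => T
a × str × A => T
a × str × ( T ) => T
a × str × ( P ) => T
a × str × ( A ) => T
a × str × ( bool ) => T
a × str × ( bool ) => P
a × str × ( bool ) => A
a × str × ( bool ) => bool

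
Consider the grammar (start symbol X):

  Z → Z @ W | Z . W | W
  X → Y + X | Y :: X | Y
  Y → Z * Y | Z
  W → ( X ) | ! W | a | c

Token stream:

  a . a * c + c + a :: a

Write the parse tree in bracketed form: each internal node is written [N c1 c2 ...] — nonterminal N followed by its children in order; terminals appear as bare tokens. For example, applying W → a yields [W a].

X
Y + X
Z * Y + X
Z . W * Y + X
W . W * Y + X
a . W * Y + X
a . a * Y + X
a . a * Z + X
a . a * W + X
a . a * c + X
a . a * c + Y + X
a . a * c + Z + X
a . a * c + W + X
a . a * c + c + X
a . a * c + c + Y :: X
a . a * c + c + Z :: X
a . a * c + c + W :: X
a . a * c + c + a :: X
a . a * c + c + a :: Y
a . a * c + c + a :: Z
a . a * c + c + a :: W
a . a * c + c + a :: a

[X [Y [Z [Z [W a]] . [W a]] * [Y [Z [W c]]]] + [X [Y [Z [W c]]] + [X [Y [Z [W a]]] :: [X [Y [Z [W a]]]]]]]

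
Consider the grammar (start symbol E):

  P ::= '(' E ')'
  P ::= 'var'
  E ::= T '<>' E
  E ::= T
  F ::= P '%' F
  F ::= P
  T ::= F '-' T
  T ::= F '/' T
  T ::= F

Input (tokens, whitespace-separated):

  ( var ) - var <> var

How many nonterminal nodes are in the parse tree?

[E [T [F [P ( [E [T [F [P var]]]] )]] - [T [F [P var]]]] <> [E [T [F [P var]]]]]

15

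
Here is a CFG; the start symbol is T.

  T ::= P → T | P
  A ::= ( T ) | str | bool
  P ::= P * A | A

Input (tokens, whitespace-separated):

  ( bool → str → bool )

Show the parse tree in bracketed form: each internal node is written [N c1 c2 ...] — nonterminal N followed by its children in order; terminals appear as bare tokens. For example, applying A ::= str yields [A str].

T
P
A
( T )
( P → T )
( A → T )
( bool → T )
( bool → P → T )
( bool → A → T )
( bool → str → T )
( bool → str → P )
( bool → str → A )
( bool → str → bool )

[T [P [A ( [T [P [A bool]] → [T [P [A str]] → [T [P [A bool]]]]] )]]]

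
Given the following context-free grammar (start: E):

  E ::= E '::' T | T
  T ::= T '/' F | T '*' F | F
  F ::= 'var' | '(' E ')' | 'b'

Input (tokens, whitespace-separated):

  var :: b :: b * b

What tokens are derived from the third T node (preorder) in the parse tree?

[E [E [E [T [F var]]] :: [T [F b]]] :: [T [T [F b]] * [F b]]]

b * b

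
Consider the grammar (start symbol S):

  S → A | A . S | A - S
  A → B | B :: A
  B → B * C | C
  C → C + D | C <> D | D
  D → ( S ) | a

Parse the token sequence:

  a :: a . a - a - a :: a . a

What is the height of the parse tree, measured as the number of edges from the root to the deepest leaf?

[S [A [B [C [D a]]] :: [A [B [C [D a]]]]] . [S [A [B [C [D a]]]] - [S [A [B [C [D a]]]] - [S [A [B [C [D a]]] :: [A [B [C [D a]]]]] . [S [A [B [C [D a]]]]]]]]]

9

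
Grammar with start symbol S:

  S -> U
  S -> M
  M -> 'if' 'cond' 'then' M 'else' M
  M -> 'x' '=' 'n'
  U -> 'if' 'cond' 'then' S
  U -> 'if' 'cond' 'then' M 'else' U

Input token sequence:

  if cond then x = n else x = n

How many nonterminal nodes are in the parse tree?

[S [M if cond then [M x = n] else [M x = n]]]

4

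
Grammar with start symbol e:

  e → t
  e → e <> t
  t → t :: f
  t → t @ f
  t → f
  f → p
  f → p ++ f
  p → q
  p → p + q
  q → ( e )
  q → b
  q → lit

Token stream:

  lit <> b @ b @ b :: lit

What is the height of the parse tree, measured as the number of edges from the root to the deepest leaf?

[e [e [t [f [p [q lit]]]]] <> [t [t [t [t [f [p [q b]]]] @ [f [p [q b]]]] @ [f [p [q b]]]] :: [f [p [q lit]]]]]

8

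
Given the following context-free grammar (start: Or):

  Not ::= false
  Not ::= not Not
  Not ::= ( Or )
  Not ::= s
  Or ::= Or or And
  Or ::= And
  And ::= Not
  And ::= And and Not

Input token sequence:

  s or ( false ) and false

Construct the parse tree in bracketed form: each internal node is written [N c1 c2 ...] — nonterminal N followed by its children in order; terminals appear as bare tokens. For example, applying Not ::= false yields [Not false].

[Or [Or [And [Not s]]] or [And [And [Not ( [Or [And [Not false]]] )]] and [Not false]]]

Or
Or or And
And or And
Not or And
s or And
s or And and Not
s or Not and Not
s or ( Or ) and Not
s or ( And ) and Not
s or ( Not ) and Not
s or ( false ) and Not
s or ( false ) and false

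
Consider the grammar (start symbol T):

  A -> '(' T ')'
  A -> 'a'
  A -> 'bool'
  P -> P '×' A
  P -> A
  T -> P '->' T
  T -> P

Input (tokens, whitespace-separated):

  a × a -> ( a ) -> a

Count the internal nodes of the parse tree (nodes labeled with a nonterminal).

14

[T [P [P [A a]] × [A a]] -> [T [P [A ( [T [P [A a]]] )]] -> [T [P [A a]]]]]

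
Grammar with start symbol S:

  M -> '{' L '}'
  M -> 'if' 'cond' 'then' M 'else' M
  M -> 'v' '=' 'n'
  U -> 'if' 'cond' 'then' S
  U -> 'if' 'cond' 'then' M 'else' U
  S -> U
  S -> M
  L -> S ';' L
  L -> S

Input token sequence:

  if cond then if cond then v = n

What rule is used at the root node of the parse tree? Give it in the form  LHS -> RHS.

[S [U if cond then [S [U if cond then [S [M v = n]]]]]]

S -> U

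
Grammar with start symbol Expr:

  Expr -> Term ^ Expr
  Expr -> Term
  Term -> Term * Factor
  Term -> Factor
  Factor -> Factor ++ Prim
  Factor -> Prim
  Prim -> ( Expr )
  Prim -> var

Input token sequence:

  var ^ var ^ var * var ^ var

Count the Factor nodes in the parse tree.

[Expr [Term [Factor [Prim var]]] ^ [Expr [Term [Factor [Prim var]]] ^ [Expr [Term [Term [Factor [Prim var]]] * [Factor [Prim var]]] ^ [Expr [Term [Factor [Prim var]]]]]]]

5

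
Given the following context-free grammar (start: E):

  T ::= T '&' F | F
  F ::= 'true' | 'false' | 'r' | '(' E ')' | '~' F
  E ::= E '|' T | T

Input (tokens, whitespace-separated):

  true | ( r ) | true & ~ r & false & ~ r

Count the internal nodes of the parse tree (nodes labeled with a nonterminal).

[E [E [E [T [F true]]] | [T [F ( [E [T [F r]]] )]]] | [T [T [T [T [F true]] & [F ~ [F r]]] & [F false]] & [F ~ [F r]]]]

20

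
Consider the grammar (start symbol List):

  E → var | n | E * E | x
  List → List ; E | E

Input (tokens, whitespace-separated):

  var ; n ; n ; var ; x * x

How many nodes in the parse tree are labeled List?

5

[List [List [List [List [List [E var]] ; [E n]] ; [E n]] ; [E var]] ; [E [E x] * [E x]]]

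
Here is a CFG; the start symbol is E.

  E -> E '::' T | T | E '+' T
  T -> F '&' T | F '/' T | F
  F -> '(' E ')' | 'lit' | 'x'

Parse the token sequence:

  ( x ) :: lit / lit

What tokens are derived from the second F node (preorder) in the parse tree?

[E [E [T [F ( [E [T [F x]]] )]]] :: [T [F lit] / [T [F lit]]]]

x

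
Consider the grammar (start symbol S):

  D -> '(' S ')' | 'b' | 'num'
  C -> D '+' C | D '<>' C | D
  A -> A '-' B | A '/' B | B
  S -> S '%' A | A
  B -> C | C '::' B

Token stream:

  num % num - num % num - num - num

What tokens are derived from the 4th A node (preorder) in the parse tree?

num - num - num

[S [S [S [A [B [C [D num]]]]] % [A [A [B [C [D num]]]] - [B [C [D num]]]]] % [A [A [A [B [C [D num]]]] - [B [C [D num]]]] - [B [C [D num]]]]]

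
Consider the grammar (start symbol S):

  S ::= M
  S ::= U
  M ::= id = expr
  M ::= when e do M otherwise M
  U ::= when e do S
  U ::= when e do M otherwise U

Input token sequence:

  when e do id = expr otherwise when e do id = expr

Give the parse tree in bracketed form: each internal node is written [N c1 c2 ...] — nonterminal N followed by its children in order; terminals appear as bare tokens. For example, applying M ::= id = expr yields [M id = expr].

S
U
when e do M otherwise U
when e do id = expr otherwise U
when e do id = expr otherwise when e do S
when e do id = expr otherwise when e do M
when e do id = expr otherwise when e do id = expr

[S [U when e do [M id = expr] otherwise [U when e do [S [M id = expr]]]]]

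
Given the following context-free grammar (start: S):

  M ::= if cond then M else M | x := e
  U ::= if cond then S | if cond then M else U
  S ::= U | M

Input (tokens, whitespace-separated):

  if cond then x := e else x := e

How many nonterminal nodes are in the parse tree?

[S [M if cond then [M x := e] else [M x := e]]]

4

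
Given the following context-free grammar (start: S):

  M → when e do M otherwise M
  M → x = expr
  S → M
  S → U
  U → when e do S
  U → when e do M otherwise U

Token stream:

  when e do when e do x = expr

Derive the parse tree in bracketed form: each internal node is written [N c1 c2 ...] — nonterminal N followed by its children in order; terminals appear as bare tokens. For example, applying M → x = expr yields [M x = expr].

S
U
when e do S
when e do U
when e do when e do S
when e do when e do M
when e do when e do x = expr

[S [U when e do [S [U when e do [S [M x = expr]]]]]]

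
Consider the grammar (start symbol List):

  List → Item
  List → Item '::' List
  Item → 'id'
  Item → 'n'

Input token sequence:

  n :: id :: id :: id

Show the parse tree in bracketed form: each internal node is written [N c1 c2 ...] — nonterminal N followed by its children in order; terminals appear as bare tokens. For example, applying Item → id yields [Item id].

[List [Item n] :: [List [Item id] :: [List [Item id] :: [List [Item id]]]]]

List
Item :: List
n :: List
n :: Item :: List
n :: id :: List
n :: id :: Item :: List
n :: id :: id :: List
n :: id :: id :: Item
n :: id :: id :: id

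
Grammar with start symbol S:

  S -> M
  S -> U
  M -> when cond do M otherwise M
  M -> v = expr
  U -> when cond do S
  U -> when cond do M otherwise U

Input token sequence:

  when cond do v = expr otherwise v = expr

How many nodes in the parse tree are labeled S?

1

[S [M when cond do [M v = expr] otherwise [M v = expr]]]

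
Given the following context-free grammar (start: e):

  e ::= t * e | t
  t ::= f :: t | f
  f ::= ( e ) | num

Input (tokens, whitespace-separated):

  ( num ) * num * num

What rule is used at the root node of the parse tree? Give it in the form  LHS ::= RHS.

[e [t [f ( [e [t [f num]]] )]] * [e [t [f num]] * [e [t [f num]]]]]

e ::= t * e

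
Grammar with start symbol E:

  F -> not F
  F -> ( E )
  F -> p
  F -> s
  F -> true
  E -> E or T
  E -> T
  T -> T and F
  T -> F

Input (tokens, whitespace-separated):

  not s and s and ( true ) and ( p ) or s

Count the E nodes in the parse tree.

[E [E [T [T [T [T [F not [F s]]] and [F s]] and [F ( [E [T [F true]]] )]] and [F ( [E [T [F p]]] )]]] or [T [F s]]]

4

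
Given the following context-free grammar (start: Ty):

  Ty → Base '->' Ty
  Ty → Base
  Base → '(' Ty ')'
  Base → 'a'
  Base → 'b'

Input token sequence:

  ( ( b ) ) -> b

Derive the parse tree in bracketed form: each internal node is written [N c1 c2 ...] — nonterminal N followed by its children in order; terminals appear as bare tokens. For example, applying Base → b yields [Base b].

[Ty [Base ( [Ty [Base ( [Ty [Base b]] )]] )] -> [Ty [Base b]]]

Ty
Base -> Ty
( Ty ) -> Ty
( Base ) -> Ty
( ( Ty ) ) -> Ty
( ( Base ) ) -> Ty
( ( b ) ) -> Ty
( ( b ) ) -> Base
( ( b ) ) -> b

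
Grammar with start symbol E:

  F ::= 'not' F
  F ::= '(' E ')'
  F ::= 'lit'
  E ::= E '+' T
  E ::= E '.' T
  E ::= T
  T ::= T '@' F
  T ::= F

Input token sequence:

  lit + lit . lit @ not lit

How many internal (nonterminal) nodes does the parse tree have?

12

[E [E [E [T [F lit]]] + [T [F lit]]] . [T [T [F lit]] @ [F not [F lit]]]]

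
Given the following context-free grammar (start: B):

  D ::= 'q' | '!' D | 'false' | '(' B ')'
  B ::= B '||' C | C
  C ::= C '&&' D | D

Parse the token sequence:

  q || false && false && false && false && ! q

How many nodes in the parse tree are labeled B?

2

[B [B [C [D q]]] || [C [C [C [C [C [D false]] && [D false]] && [D false]] && [D false]] && [D ! [D q]]]]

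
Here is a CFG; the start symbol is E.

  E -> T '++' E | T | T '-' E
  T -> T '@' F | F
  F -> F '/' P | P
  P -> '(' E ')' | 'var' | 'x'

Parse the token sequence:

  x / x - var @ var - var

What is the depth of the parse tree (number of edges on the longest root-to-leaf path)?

[E [T [F [F [P x]] / [P x]]] - [E [T [T [F [P var]]] @ [F [P var]]] - [E [T [F [P var]]]]]]

6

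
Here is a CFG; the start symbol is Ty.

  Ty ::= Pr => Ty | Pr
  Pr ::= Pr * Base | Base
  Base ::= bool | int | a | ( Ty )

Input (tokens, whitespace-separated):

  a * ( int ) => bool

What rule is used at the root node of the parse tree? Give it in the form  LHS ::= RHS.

[Ty [Pr [Pr [Base a]] * [Base ( [Ty [Pr [Base int]]] )]] => [Ty [Pr [Base bool]]]]

Ty ::= Pr => Ty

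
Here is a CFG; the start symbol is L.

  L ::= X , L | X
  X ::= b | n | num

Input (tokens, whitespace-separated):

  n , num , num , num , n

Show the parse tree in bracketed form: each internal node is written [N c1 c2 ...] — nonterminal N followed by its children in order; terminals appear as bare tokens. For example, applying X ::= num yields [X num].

L
X , L
n , L
n , X , L
n , num , L
n , num , X , L
n , num , num , L
n , num , num , X , L
n , num , num , num , L
n , num , num , num , X
n , num , num , num , n

[L [X n] , [L [X num] , [L [X num] , [L [X num] , [L [X n]]]]]]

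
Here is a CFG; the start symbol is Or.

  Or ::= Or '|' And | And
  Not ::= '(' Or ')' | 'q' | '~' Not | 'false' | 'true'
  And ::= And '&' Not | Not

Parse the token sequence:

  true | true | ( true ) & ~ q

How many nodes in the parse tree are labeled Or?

[Or [Or [Or [And [Not true]]] | [And [Not true]]] | [And [And [Not ( [Or [And [Not true]]] )]] & [Not ~ [Not q]]]]

4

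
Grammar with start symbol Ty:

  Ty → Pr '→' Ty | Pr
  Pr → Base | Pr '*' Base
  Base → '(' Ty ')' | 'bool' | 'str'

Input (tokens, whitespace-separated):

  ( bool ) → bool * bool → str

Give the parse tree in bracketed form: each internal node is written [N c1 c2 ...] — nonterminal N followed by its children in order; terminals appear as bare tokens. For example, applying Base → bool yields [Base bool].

Ty
Pr → Ty
Base → Ty
( Ty ) → Ty
( Pr ) → Ty
( Base ) → Ty
( bool ) → Ty
( bool ) → Pr → Ty
( bool ) → Pr * Base → Ty
( bool ) → Base * Base → Ty
( bool ) → bool * Base → Ty
( bool ) → bool * bool → Ty
( bool ) → bool * bool → Pr
( bool ) → bool * bool → Base
( bool ) → bool * bool → str

[Ty [Pr [Base ( [Ty [Pr [Base bool]]] )]] → [Ty [Pr [Pr [Base bool]] * [Base bool]] → [Ty [Pr [Base str]]]]]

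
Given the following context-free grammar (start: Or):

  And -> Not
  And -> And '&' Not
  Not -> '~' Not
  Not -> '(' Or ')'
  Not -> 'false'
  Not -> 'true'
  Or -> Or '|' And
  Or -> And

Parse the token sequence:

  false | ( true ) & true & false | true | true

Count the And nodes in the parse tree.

[Or [Or [Or [Or [And [Not false]]] | [And [And [And [Not ( [Or [And [Not true]]] )]] & [Not true]] & [Not false]]] | [And [Not true]]] | [And [Not true]]]

7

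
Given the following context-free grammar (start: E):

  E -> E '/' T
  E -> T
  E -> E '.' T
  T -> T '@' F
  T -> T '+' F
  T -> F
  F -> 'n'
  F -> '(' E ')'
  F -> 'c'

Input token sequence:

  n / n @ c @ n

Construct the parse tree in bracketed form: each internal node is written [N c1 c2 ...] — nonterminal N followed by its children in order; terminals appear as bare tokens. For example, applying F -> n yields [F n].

[E [E [T [F n]]] / [T [T [T [F n]] @ [F c]] @ [F n]]]

E
E / T
T / T
F / T
n / T
n / T @ F
n / T @ F @ F
n / F @ F @ F
n / n @ F @ F
n / n @ c @ F
n / n @ c @ n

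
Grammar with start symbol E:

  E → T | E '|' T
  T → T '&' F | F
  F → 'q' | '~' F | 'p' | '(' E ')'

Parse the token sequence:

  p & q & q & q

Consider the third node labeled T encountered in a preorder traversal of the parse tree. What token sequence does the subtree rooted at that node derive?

[E [T [T [T [T [F p]] & [F q]] & [F q]] & [F q]]]

p & q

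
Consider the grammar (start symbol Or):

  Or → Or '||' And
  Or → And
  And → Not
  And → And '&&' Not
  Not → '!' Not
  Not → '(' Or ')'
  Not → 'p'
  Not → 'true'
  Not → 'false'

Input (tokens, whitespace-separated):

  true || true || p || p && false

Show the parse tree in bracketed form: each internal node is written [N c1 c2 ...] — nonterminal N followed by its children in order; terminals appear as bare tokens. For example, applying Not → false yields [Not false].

[Or [Or [Or [Or [And [Not true]]] || [And [Not true]]] || [And [Not p]]] || [And [And [Not p]] && [Not false]]]

Or
Or || And
Or || And || And
Or || And || And || And
And || And || And || And
Not || And || And || And
true || And || And || And
true || Not || And || And
true || true || And || And
true || true || Not || And
true || true || p || And
true || true || p || And && Not
true || true || p || Not && Not
true || true || p || p && Not
true || true || p || p && false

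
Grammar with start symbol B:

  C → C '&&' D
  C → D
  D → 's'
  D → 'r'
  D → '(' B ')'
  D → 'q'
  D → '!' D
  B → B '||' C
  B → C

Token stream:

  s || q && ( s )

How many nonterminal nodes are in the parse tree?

[B [B [C [D s]]] || [C [C [D q]] && [D ( [B [C [D s]]] )]]]

11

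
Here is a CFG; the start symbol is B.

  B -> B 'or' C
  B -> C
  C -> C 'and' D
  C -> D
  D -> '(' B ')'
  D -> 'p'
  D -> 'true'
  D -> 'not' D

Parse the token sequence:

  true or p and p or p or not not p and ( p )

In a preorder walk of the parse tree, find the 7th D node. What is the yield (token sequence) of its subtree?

[B [B [B [B [C [D true]]] or [C [C [D p]] and [D p]]] or [C [D p]]] or [C [C [D not [D not [D p]]]] and [D ( [B [C [D p]]] )]]]

p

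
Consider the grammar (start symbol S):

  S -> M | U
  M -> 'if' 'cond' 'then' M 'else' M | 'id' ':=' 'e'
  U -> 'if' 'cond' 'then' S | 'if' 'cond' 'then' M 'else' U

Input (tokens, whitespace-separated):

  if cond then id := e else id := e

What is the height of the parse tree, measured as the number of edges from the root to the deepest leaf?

[S [M if cond then [M id := e] else [M id := e]]]

3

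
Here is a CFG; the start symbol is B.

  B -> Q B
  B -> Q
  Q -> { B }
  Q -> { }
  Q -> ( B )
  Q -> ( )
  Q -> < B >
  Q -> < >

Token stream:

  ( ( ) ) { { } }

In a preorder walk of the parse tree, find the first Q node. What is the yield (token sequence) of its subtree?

( ( ) )

[B [Q ( [B [Q ( )]] )] [B [Q { [B [Q { }]] }]]]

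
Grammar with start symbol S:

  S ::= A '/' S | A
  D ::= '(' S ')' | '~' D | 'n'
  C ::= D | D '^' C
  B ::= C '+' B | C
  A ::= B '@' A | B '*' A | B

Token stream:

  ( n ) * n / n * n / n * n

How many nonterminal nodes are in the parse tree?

[S [A [B [C [D ( [S [A [B [C [D n]]]]] )]]] * [A [B [C [D n]]]]] / [S [A [B [C [D n]]] * [A [B [C [D n]]]]] / [S [A [B [C [D n]]] * [A [B [C [D n]]]]]]]]

32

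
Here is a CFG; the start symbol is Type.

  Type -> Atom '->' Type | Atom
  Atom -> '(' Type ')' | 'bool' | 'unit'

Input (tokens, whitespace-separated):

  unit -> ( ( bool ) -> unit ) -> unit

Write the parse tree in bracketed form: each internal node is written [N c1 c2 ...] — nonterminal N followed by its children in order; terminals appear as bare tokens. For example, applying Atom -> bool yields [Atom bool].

Type
Atom -> Type
unit -> Type
unit -> Atom -> Type
unit -> ( Type ) -> Type
unit -> ( Atom -> Type ) -> Type
unit -> ( ( Type ) -> Type ) -> Type
unit -> ( ( Atom ) -> Type ) -> Type
unit -> ( ( bool ) -> Type ) -> Type
unit -> ( ( bool ) -> Atom ) -> Type
unit -> ( ( bool ) -> unit ) -> Type
unit -> ( ( bool ) -> unit ) -> Atom
unit -> ( ( bool ) -> unit ) -> unit

[Type [Atom unit] -> [Type [Atom ( [Type [Atom ( [Type [Atom bool]] )] -> [Type [Atom unit]]] )] -> [Type [Atom unit]]]]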